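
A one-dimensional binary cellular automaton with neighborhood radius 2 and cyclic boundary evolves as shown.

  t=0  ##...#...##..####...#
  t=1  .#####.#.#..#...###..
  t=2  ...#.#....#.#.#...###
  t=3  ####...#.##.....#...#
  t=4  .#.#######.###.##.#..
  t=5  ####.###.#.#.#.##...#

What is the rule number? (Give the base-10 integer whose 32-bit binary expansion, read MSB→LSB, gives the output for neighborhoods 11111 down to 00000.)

2982881909

  #####|#  b31=1 t=1,i=3
  ####.|.  b30=0 t=0,i=15
  ###.#|#  b29=1 t=1,i=5
  ###..|#  b28=1 t=0,i=1
  ##.##|.  b27=0 t=4,i=10
  ##.#.|.  b26=0 t=1,i=6
  ##..#|.  b25=0 t=0,i=11
  ##...|#  b24=1 t=0,i=2
  #.###|#  b23=1 t=4,i=3
  #.##.|#  b22=1 t=3,i=9
  #.#.#|.  b21=0 t=1,i=7
  #.#..|.  b20=0 t=1,i=9
  #..##|#  b19=1 t=0,i=12
  #..#.|.  b18=0 t=1,i=11
  #...#|#  b17=1 t=0,i=3
  #....|#  b16=1 t=2,i=7
  .####|.  b15=0 t=0,i=14
  .###.|.  b14=0 t=0,i=0
  .##.#|#  b13=1 t=4,i=16
  .##..|.  b12=0 t=0,i=10
  .#.##|#  b11=1 t=3,i=8
  .#.#.|.  b10=0 t=1,i=8
  .#..#|#  b9=1 t=1,i=10
  .#...|.  b8=0 t=0,i=6
  ..###|.  b7=0 t=0,i=13
  ..##.|#  b6=1 t=0,i=9
  ..#.#|#  b5=1 t=2,i=3
  ..#..|#  b4=1 t=0,i=5
  ...##|.  b3=0 t=0,i=8
  ...#.|#  b2=1 t=0,i=4
  ....#|.  b1=0 t=2,i=8
  .....|#  b0=1 t=3,i=13
  bits 10110001110010110010101001110101 = 2982881909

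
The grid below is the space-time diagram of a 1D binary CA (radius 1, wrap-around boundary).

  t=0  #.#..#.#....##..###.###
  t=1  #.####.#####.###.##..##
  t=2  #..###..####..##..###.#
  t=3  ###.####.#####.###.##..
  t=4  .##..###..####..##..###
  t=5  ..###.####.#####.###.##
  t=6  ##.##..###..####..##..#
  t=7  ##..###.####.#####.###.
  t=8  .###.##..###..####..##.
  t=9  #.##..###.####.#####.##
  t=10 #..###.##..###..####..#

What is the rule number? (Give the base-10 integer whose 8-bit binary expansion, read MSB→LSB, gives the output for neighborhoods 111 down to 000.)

215

  [7] ### => #  t=0,i=17
  [6] ##. => #  t=0,i=0
  [5] #.# => .  t=0,i=1
  [4] #.. => #  t=0,i=3
  [3] .## => .  t=0,i=12
  [2] .#. => #  t=0,i=2
  [1] ..# => #  t=0,i=4
  [0] ... => #  t=0,i=9
  bits 11010111 = 215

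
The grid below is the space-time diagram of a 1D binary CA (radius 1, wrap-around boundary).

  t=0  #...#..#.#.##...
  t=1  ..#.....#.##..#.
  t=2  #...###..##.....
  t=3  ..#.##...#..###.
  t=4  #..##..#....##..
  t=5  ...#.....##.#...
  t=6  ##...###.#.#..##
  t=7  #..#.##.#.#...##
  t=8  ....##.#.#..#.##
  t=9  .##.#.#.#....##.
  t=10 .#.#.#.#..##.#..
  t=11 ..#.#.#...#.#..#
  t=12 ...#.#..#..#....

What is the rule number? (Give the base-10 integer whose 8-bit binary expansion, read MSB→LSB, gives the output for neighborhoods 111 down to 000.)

169

  ### -> #   bit 7 = 1  t=2,i=5
  ##. -> .   bit 6 = 0  t=0,i=12
  #.# -> #   bit 5 = 1  t=0,i=8
  #.. -> .   bit 4 = 0  t=0,i=1
  .## -> #   bit 3 = 1  t=0,i=11
  .#. -> .   bit 2 = 0  t=0,i=0
  ..# -> .   bit 1 = 0  t=0,i=3
  ... -> #   bit 0 = 1  t=0,i=2
  bits 10101001 = 169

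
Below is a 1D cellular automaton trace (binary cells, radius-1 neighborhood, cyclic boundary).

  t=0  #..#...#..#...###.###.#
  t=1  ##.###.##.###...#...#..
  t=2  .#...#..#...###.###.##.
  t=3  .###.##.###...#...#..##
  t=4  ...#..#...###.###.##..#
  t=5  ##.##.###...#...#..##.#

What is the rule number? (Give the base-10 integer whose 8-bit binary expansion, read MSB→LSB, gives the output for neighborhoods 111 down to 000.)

  nb ###: next=.  (t=0,i=15, bit7=0)
  nb ##.: next=#  (t=0,i=0, bit6=1)
  nb #.#: next=.  (t=0,i=17, bit5=0)
  nb #..: next=#  (t=0,i=1, bit4=1)
  nb .##: next=.  (t=0,i=14, bit3=0)
  nb .#.: next=#  (t=0,i=3, bit2=1)
  nb ..#: next=.  (t=0,i=2, bit1=0)
  nb ...: next=#  (t=0,i=5, bit0=1)
  bits 01010101 = 85

85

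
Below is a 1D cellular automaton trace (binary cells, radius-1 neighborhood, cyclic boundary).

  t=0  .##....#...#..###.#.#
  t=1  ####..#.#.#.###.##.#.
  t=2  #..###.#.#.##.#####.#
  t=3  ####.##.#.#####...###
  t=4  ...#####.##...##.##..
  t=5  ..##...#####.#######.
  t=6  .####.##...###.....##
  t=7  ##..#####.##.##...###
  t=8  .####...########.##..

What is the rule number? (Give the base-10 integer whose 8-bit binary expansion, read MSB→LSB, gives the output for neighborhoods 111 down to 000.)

  nb ###: next=.  (t=0,i=15, bit7=0)
  nb ##.: next=#  (t=0,i=2, bit6=1)
  nb #.#: next=#  (t=0,i=0, bit5=1)
  nb #..: next=#  (t=0,i=3, bit4=1)
  nb .##: next=#  (t=0,i=1, bit3=1)
  nb .#.: next=.  (t=0,i=7, bit2=0)
  nb ..#: next=#  (t=0,i=6, bit1=1)
  nb ...: next=.  (t=0,i=4, bit0=0)
  bits 01111010 = 122

122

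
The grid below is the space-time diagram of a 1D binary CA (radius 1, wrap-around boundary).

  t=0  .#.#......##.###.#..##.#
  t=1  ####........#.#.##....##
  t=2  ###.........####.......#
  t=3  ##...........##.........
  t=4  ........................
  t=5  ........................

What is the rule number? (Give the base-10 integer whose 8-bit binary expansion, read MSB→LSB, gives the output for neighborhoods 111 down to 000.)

  [7] ### => #  t=0,i=14
  [6] ##. => .  t=0,i=11
  [5] #.# => #  t=0,i=0
  [4] #.. => .  t=0,i=4
  [3] .## => .  t=0,i=10
  [2] .#. => #  t=0,i=1
  [1] ..# => .  t=0,i=9
  [0] ... => .  t=0,i=5
  bits 10100100 = 164

164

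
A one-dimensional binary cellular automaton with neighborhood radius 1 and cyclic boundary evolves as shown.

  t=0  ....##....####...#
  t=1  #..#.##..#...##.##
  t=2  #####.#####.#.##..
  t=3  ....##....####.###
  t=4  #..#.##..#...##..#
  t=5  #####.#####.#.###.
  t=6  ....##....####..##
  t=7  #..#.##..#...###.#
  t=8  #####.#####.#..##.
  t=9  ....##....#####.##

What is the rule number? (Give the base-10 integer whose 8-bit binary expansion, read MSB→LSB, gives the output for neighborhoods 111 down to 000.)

118

  [7] ### => .  t=0,i=11
  [6] ##. => #  t=0,i=5
  [5] #.# => #  t=1,i=4
  [4] #.. => #  t=0,i=0
  [3] .## => .  t=0,i=4
  [2] .#. => #  t=0,i=17
  [1] ..# => #  t=0,i=3
  [0] ... => .  t=0,i=1
  bits 01110110 = 118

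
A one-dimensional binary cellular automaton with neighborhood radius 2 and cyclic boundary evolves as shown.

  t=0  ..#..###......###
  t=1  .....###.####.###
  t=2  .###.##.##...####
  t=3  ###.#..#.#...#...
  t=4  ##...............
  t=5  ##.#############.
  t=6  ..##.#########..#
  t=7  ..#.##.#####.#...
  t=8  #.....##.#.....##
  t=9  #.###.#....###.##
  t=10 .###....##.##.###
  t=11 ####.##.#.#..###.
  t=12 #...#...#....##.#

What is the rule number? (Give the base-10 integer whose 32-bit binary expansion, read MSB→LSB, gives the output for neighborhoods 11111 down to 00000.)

  [31] ##### => #  t=5,i=5
  [30] ####. => .  t=1,i=11
  [29] ###.# => .  t=1,i=7
  [28] ###.. => #  t=0,i=7
  [27] ##.## => #  t=1,i=8
  [26] ##.#. => .  t=3,i=3
  [25] ##..# => .  t=0,i=0
  [24] ##... => .  t=0,i=8
  [23] #.### => #  t=1,i=9
  [22] #.##. => .  t=2,i=5
  [21] #.#.# => #  t=11,i=8
  [20] #.#.. => .  t=3,i=4
  [19] #..## => .  t=0,i=4
  [18] #..#. => .  t=0,i=1
  [17] #...# => .  t=2,i=11
  [16] #.... => #  t=0,i=9
  [15] .#### => .  t=1,i=10
  [14] .###. => #  t=0,i=6
  [13] .##.# => .  t=2,i=6
  [12] .##.. => #  t=2,i=9
  [11] .#.## => .  t=7,i=3
  [10] .#.#. => .  t=3,i=8
  [9] .#..# => .  t=0,i=3
  [8] .#... => .  t=3,i=10
  [7] ..### => #  t=0,i=5
  [6] ..##. => #  t=4,i=0
  [5] ..#.# => .  t=3,i=7
  [4] ..#.. => .  t=0,i=2
  [3] ...## => .  t=0,i=13
  [2] ...#. => .  t=3,i=12
  [1] ....# => #  t=0,i=12
  [0] ..... => #  t=0,i=10
  bits 10011000101000010101000011000011 = 2560708803

2560708803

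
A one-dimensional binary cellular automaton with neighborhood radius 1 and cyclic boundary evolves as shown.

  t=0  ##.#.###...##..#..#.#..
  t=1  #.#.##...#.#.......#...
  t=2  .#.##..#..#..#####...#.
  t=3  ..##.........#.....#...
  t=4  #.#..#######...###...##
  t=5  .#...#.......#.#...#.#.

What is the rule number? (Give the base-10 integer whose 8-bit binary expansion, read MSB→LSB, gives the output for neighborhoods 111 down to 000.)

  nb ###: next=.  (t=0,i=6, bit7=0)
  nb ##.: next=.  (t=0,i=1, bit6=0)
  nb #.#: next=#  (t=0,i=2, bit5=1)
  nb #..: next=.  (t=0,i=8, bit4=0)
  nb .##: next=#  (t=0,i=0, bit3=1)
  nb .#.: next=.  (t=0,i=3, bit2=0)
  nb ..#: next=.  (t=0,i=10, bit1=0)
  nb ...: next=#  (t=0,i=9, bit0=1)
  bits 00101001 = 41

41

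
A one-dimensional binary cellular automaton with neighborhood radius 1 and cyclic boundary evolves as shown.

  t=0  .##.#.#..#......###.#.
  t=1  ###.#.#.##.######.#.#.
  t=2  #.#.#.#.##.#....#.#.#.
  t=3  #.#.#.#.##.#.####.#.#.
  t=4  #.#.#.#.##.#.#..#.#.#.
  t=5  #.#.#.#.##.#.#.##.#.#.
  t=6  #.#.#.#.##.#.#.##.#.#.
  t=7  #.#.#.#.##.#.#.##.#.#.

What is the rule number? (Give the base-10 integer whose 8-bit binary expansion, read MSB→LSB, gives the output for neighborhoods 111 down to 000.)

79

  ### -> .   bit 7 = 0  t=0,i=17
  ##. -> #   bit 6 = 1  t=0,i=2
  #.# -> .   bit 5 = 0  t=0,i=3
  #.. -> .   bit 4 = 0  t=0,i=7
  .## -> #   bit 3 = 1  t=0,i=1
  .#. -> #   bit 2 = 1  t=0,i=4
  ..# -> #   bit 1 = 1  t=0,i=0
  ... -> #   bit 0 = 1  t=0,i=11
  bits 01001111 = 79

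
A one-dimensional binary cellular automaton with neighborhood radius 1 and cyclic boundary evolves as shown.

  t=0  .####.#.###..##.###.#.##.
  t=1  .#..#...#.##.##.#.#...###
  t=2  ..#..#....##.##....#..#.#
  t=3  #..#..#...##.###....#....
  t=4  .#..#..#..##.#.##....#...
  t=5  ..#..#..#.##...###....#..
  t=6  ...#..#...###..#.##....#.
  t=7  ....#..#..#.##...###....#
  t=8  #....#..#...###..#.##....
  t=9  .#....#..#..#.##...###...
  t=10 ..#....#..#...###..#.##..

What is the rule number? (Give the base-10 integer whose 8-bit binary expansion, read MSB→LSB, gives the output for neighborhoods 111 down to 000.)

  [7] ### => .  t=0,i=2
  [6] ##. => #  t=0,i=4
  [5] #.# => .  t=0,i=5
  [4] #.. => #  t=0,i=11
  [3] .## => #  t=0,i=1
  [2] .#. => .  t=0,i=6
  [1] ..# => .  t=0,i=0
  [0] ... => .  t=1,i=6
  bits 01011000 = 88

88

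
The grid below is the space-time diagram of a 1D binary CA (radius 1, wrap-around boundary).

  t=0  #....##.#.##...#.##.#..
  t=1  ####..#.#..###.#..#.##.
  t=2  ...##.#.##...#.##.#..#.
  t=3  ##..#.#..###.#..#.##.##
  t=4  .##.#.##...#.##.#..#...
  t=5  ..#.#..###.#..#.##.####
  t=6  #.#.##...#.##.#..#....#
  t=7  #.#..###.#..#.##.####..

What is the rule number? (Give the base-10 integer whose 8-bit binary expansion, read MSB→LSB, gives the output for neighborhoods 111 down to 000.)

  ###|.  b7=0 t=1,i=1
  ##.|#  b6=1 t=0,i=6
  #.#|.  b5=0 t=0,i=7
  #..|#  b4=1 t=0,i=1
  .##|.  b3=0 t=0,i=5
  .#.|#  b2=1 t=0,i=0
  ..#|.  b1=0 t=0,i=4
  ...|#  b0=1 t=0,i=2
  bits 01010101 = 85

85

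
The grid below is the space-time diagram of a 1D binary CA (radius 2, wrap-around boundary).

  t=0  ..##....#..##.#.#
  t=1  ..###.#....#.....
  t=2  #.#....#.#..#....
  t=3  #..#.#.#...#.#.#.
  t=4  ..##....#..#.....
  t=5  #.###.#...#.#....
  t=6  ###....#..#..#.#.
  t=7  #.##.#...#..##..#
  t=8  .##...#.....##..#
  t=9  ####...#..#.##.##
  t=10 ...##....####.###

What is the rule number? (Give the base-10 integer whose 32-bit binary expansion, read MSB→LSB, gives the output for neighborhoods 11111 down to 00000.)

  nb #####: next=.  (t=9,i=0, bit31=0)
  nb ####.: next=.  (t=9,i=2, bit30=0)
  nb ###.#: next=.  (t=1,i=4, bit29=0)
  nb ###..: next=#  (t=6,i=2, bit28=1)
  nb ##.##: next=#  (t=7,i=1, bit27=1)
  nb ##.#.: next=.  (t=0,i=13, bit26=0)
  nb ##..#: next=.  (t=7,i=14, bit25=0)
  nb ##...: next=#  (t=0,i=4, bit24=1)
  nb #.###: next=#  (t=5,i=2, bit23=1)
  nb #.##.: next=#  (t=7,i=2, bit22=1)
  nb #.#.#: next=.  (t=0,i=14, bit21=0)
  nb #.#..: next=.  (t=0,i=16, bit20=0)
  nb #..##: next=.  (t=0,i=1, bit19=0)
  nb #..#.: next=#  (t=2,i=11, bit18=1)
  nb #...#: next=.  (t=3,i=9, bit17=0)
  nb #....: next=.  (t=0,i=5, bit16=0)
  nb .####: next=#  (t=9,i=16, bit15=1)
  nb .###.: next=.  (t=1,i=3, bit14=0)
  nb .##.#: next=.  (t=0,i=12, bit13=0)
  nb .##..: next=#  (t=0,i=3, bit12=1)
  nb .#.##: next=#  (t=5,i=1, bit11=1)
  nb .#.#.: next=.  (t=0,i=15, bit10=0)
  nb .#..#: next=.  (t=0,i=0, bit9=0)
  nb .#...: next=#  (t=1,i=7, bit8=1)
  nb ..###: next=#  (t=1,i=2, bit7=1)
  nb ..##.: next=#  (t=0,i=2, bit6=1)
  nb ..#.#: next=#  (t=2,i=0, bit5=1)
  nb ..#..: next=.  (t=0,i=8, bit4=0)
  nb ...##: next=.  (t=1,i=1, bit3=0)
  nb ...#.: next=.  (t=0,i=7, bit2=0)
  nb ....#: next=#  (t=0,i=6, bit1=1)
  nb .....: next=.  (t=1,i=14, bit0=0)
  bits 00011001110001001001100111100010 = 432314850

432314850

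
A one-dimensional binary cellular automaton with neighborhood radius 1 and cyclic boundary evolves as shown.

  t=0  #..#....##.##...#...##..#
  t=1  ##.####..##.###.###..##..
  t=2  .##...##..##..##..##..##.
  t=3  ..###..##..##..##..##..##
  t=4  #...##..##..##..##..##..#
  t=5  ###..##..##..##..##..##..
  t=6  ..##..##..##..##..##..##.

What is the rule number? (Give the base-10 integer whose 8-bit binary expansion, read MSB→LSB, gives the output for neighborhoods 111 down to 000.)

  ### -> .   bit 7 = 0  t=1,i=4
  ##. -> #   bit 6 = 1  t=0,i=0
  #.# -> #   bit 5 = 1  t=0,i=10
  #.. -> #   bit 4 = 1  t=0,i=1
  .## -> .   bit 3 = 0  t=0,i=8
  .#. -> #   bit 2 = 1  t=0,i=3
  ..# -> .   bit 1 = 0  t=0,i=2
  ... -> #   bit 0 = 1  t=0,i=5
  bits 01110101 = 117

117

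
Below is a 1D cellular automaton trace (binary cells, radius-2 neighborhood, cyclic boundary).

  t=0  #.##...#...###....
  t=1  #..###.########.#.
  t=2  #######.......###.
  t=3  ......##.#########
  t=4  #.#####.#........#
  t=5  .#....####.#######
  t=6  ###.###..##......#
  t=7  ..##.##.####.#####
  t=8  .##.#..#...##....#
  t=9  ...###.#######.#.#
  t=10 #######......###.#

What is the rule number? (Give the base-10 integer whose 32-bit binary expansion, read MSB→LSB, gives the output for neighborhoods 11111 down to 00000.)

1027232763

  ##### -> .   bit 31 = 0  t=1,i=9
  ####. -> .   bit 30 = 0  t=1,i=13
  ###.# -> #   bit 29 = 1  t=1,i=5
  ###.. -> #   bit 28 = 1  t=0,i=13
  ##.## -> #   bit 27 = 1  t=1,i=6
  ##.#. -> #   bit 26 = 1  t=1,i=15
  ##..# -> .   bit 25 = 0  t=6,i=7
  ##... -> #   bit 24 = 1  t=0,i=4
  #.### -> .   bit 23 = 0  t=1,i=7
  #.##. -> .   bit 22 = 0  t=0,i=2
  #.#.# -> #   bit 21 = 1  t=1,i=16
  #.#.. -> #   bit 20 = 1  t=1,i=0
  #..## -> #   bit 19 = 1  t=1,i=2
  #..#. -> .   bit 18 = 0  t=8,i=6
  #...# -> #   bit 17 = 1  t=0,i=5
  #.... -> .   bit 16 = 0  t=0,i=15
  .#### -> .   bit 15 = 0  t=1,i=8
  .###. -> #   bit 14 = 1  t=0,i=12
  .##.# -> .   bit 13 = 0  t=3,i=7
  .##.. -> #   bit 12 = 1  t=0,i=3
  .#.## -> .   bit 11 = 0  t=0,i=1
  .#.#. -> .   bit 10 = 0  t=1,i=17
  .#..# -> #   bit 9 = 1  t=1,i=1
  .#... -> #   bit 8 = 1  t=0,i=8
  ..### -> #   bit 7 = 1  t=0,i=11
  ..##. -> #   bit 6 = 1  t=3,i=6
  ..#.# -> #   bit 5 = 1  t=0,i=0
  ..#.. -> #   bit 4 = 1  t=0,i=7
  ...## -> #   bit 3 = 1  t=0,i=10
  ...#. -> .   bit 2 = 0  t=0,i=6
  ....# -> #   bit 1 = 1  t=0,i=16
  ..... -> #   bit 0 = 1  t=2,i=9
  bits 00111101001110100101001111111011 = 1027232763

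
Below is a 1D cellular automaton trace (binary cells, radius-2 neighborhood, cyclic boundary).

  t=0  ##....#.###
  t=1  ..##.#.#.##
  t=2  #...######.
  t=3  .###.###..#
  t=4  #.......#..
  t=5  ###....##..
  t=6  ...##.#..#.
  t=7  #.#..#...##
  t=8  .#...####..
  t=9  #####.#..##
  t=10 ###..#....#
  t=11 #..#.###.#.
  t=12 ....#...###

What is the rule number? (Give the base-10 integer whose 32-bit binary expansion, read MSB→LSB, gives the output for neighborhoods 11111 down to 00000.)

2271448348

  #####|#  b31=1 t=0,i=10
  ####.|.  b30=0 t=0,i=0
  ###.#|.  b29=0 t=2,i=9
  ###..|.  b28=0 t=0,i=1
  ##.##|.  b27=0 t=3,i=4
  ##.#.|#  b26=1 t=1,i=4
  ##..#|#  b25=1 t=1,i=0
  ##...|#  b24=1 t=0,i=2
  #.###|.  b23=0 t=0,i=8
  #.##.|#  b22=1 t=1,i=9
  #.#.#|#  b21=1 t=1,i=5
  #.#..|.  b20=0 t=2,i=0
  #..##|.  b19=0 t=1,i=1
  #..#.|.  b18=0 t=3,i=9
  #...#|#  b17=1 t=2,i=2
  #....|#  b16=1 t=0,i=3
  .####|#  b15=1 t=0,i=9
  .###.|.  b14=0 t=3,i=2
  .##.#|.  b13=0 t=1,i=3
  .##..|.  b12=0 t=1,i=10
  .#.##|#  b11=1 t=0,i=7
  .#.#.|#  b10=1 t=1,i=6
  .#..#|.  b9=0 t=4,i=9
  .#...|#  b8=1 t=2,i=1
  ..###|.  b7=0 t=2,i=4
  ..##.|.  b6=0 t=1,i=2
  ..#.#|.  b5=0 t=0,i=6
  ..#..|#  b4=1 t=4,i=0
  ...##|#  b3=1 t=2,i=3
  ...#.|#  b2=1 t=0,i=5
  ....#|.  b1=0 t=0,i=4
  .....|.  b0=0 t=4,i=3
  bits 10000111011000111000110100011100 = 2271448348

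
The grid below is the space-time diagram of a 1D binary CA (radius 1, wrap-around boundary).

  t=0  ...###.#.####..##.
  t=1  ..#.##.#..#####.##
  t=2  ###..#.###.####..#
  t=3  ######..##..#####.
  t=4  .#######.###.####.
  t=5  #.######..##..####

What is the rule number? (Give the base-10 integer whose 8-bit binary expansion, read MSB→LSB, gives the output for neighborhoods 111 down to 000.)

214

  nb ###: next=#  (t=0,i=4, bit7=1)
  nb ##.: next=#  (t=0,i=5, bit6=1)
  nb #.#: next=.  (t=0,i=6, bit5=0)
  nb #..: next=#  (t=0,i=13, bit4=1)
  nb .##: next=.  (t=0,i=3, bit3=0)
  nb .#.: next=#  (t=0,i=7, bit2=1)
  nb ..#: next=#  (t=0,i=2, bit1=1)
  nb ...: next=.  (t=0,i=0, bit0=0)
  bits 11010110 = 214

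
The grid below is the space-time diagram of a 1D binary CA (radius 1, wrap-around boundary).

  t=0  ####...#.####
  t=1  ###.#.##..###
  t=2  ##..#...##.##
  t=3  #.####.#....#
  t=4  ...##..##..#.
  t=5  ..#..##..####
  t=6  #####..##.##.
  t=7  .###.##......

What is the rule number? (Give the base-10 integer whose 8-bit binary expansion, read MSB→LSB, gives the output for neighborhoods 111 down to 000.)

  ### -> #   bit 7 = 1  t=0,i=0
  ##. -> .   bit 6 = 0  t=0,i=3
  #.# -> .   bit 5 = 0  t=0,i=8
  #.. -> #   bit 4 = 1  t=0,i=4
  .## -> .   bit 3 = 0  t=0,i=9
  .#. -> #   bit 2 = 1  t=0,i=7
  ..# -> #   bit 1 = 1  t=0,i=6
  ... -> .   bit 0 = 0  t=0,i=5
  bits 10010110 = 150

150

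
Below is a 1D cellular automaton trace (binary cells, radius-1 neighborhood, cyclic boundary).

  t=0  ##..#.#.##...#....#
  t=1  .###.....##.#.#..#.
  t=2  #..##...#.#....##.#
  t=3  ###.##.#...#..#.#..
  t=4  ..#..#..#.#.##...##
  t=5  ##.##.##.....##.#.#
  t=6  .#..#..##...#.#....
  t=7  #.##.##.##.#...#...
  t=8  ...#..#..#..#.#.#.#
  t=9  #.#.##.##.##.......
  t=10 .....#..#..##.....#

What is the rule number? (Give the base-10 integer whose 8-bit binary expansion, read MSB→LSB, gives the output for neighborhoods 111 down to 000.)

82

  nb ###: next=.  (t=0,i=0, bit7=0)
  nb ##.: next=#  (t=0,i=1, bit6=1)
  nb #.#: next=.  (t=0,i=5, bit5=0)
  nb #..: next=#  (t=0,i=2, bit4=1)
  nb .##: next=.  (t=0,i=8, bit3=0)
  nb .#.: next=.  (t=0,i=4, bit2=0)
  nb ..#: next=#  (t=0,i=3, bit1=1)
  nb ...: next=.  (t=0,i=11, bit0=0)
  bits 01010010 = 82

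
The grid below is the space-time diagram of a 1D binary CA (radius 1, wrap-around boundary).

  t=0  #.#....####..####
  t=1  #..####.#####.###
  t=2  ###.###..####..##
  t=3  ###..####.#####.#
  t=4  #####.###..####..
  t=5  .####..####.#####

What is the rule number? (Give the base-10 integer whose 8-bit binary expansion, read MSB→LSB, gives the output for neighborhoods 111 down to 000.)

211

  [7] ### => #  t=0,i=8
  [6] ##. => #  t=0,i=0
  [5] #.# => .  t=0,i=1
  [4] #.. => #  t=0,i=3
  [3] .## => .  t=0,i=7
  [2] .#. => .  t=0,i=2
  [1] ..# => #  t=0,i=6
  [0] ... => #  t=0,i=4
  bits 11010011 = 211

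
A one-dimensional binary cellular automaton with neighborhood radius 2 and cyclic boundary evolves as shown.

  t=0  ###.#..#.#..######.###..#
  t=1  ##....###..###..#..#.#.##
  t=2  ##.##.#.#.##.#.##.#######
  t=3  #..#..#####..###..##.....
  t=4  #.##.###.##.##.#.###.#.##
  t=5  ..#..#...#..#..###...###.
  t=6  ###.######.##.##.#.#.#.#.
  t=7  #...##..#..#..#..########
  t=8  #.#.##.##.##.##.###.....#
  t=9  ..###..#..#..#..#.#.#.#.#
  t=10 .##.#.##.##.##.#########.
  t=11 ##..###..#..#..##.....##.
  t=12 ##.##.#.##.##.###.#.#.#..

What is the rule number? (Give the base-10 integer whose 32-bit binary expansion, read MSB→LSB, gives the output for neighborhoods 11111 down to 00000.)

  [31] ##### => .  t=0,i=14
  [30] ####. => #  t=0,i=1
  [29] ###.# => .  t=0,i=2
  [28] ###.. => #  t=0,i=21
  [27] ##.## => .  t=0,i=18
  [26] ##.#. => .  t=0,i=3
  [25] ##..# => .  t=0,i=22
  [24] ##... => .  t=1,i=2
  [23] #.### => #  t=0,i=19
  [22] #.##. => #  t=2,i=3
  [21] #.#.# => #  t=1,i=21
  [20] #.#.. => .  t=0,i=4
  [19] #..## => #  t=0,i=11
  [18] #..#. => #  t=0,i=6
  [17] #...# => #  t=5,i=0
  [16] #.... => #  t=1,i=3
  [15] .#### => #  t=0,i=0
  [14] .###. => .  t=0,i=20
  [13] .##.# => .  t=2,i=4
  [12] .##.. => #  t=3,i=19
  [11] .#.## => #  t=1,i=22
  [10] .#.#. => #  t=0,i=8
  [9] .#..# => .  t=0,i=5
  [8] .#... => #  t=5,i=6
  [7] ..### => #  t=0,i=12
  [6] ..##. => #  t=3,i=18
  [5] ..#.# => #  t=0,i=7
  [4] ..#.. => #  t=1,i=16
  [3] ...## => .  t=1,i=5
  [2] ...#. => #  t=3,i=24
  [1] ....# => #  t=1,i=4
  [0] ..... => .  t=3,i=22
  bits 01010000111011111001110111110110 = 1357880822

1357880822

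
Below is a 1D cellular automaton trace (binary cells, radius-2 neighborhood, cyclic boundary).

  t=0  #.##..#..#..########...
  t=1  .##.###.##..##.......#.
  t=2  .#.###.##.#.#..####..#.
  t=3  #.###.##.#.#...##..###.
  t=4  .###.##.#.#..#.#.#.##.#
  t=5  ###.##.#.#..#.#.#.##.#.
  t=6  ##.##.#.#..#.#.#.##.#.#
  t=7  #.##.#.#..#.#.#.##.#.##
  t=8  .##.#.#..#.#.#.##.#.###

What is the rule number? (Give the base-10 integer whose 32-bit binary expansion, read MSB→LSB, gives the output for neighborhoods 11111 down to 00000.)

  [31] ##### => .  t=0,i=14
  [30] ####. => .  t=0,i=18
  [29] ###.# => .  t=1,i=6
  [28] ###.. => .  t=0,i=19
  [27] ##.## => #  t=1,i=3
  [26] ##.#. => #  t=2,i=9
  [25] ##..# => #  t=0,i=4
  [24] ##... => .  t=0,i=20
  [23] #.### => #  t=1,i=4
  [22] #.##. => #  t=0,i=2
  [21] #.#.# => .  t=2,i=10
  [20] #.#.. => .  t=2,i=12
  [19] #..## => .  t=0,i=11
  [18] #..#. => #  t=0,i=5
  [17] #...# => #  t=0,i=21
  [16] #.... => #  t=1,i=15
  [15] .#### => #  t=0,i=13
  [14] .###. => #  t=1,i=5
  [13] .##.# => .  t=1,i=2
  [12] .##.. => .  t=0,i=3
  [11] .#.## => #  t=0,i=1
  [10] .#.#. => #  t=2,i=11
  [9] .#..# => .  t=0,i=7
  [8] .#... => .  t=3,i=12
  [7] ..### => #  t=0,i=12
  [6] ..##. => #  t=1,i=1
  [5] ..#.# => .  t=0,i=0
  [4] ..#.. => #  t=0,i=6
  [3] ...## => .  t=3,i=14
  [2] ...#. => .  t=0,i=22
  [1] ....# => .  t=1,i=19
  [0] ..... => #  t=1,i=16
  bits 00001110110001111100110011010001 = 247975121

247975121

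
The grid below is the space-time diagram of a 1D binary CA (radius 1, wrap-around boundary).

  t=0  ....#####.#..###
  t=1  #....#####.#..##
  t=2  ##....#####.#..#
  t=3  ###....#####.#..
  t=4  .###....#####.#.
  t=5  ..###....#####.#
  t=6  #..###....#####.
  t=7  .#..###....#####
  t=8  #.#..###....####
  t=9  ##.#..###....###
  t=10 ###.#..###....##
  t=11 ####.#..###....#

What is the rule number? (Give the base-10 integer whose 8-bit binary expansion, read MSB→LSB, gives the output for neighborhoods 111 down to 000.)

240

  nb ###: next=#  (t=0,i=5, bit7=1)
  nb ##.: next=#  (t=0,i=8, bit6=1)
  nb #.#: next=#  (t=0,i=9, bit5=1)
  nb #..: next=#  (t=0,i=0, bit4=1)
  nb .##: next=.  (t=0,i=4, bit3=0)
  nb .#.: next=.  (t=0,i=10, bit2=0)
  nb ..#: next=.  (t=0,i=3, bit1=0)
  nb ...: next=.  (t=0,i=1, bit0=0)
  bits 11110000 = 240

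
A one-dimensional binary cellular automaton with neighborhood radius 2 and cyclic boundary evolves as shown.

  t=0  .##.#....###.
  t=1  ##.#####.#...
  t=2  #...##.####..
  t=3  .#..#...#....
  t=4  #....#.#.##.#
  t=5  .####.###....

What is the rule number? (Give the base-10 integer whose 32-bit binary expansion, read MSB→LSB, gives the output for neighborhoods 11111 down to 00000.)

  #####|#  b31=1 t=1,i=5
  ####.|.  b30=0 t=1,i=6
  ###.#|#  b29=1 t=1,i=7
  ###..|.  b28=0 t=0,i=11
  ##.##|.  b27=0 t=1,i=2
  ##.#.|#  b26=1 t=0,i=3
  ##..#|.  b25=0 t=0,i=12
  ##...|#  b24=1 t=4,i=1
  #.###|.  b23=0 t=1,i=3
  #.##.|.  b22=0 t=4,i=9
  #.#.#|#  b21=1 t=4,i=7
  #.#..|#  b20=1 t=0,i=4
  #..##|#  b19=1 t=0,i=0
  #..#.|.  b18=0 t=2,i=12
  #...#|.  b17=0 t=1,i=11
  #....|#  b16=1 t=0,i=6
  .####|#  b15=1 t=1,i=4
  .###.|.  b14=0 t=0,i=10
  .##.#|.  b13=0 t=0,i=2
  .##..|.  b12=0 t=4,i=0
  .#.##|#  b11=1 t=4,i=8
  .#.#.|#  b10=1 t=4,i=6
  .#..#|.  b9=0 t=3,i=2
  .#...|#  b8=1 t=0,i=5
  ..###|#  b7=1 t=0,i=9
  ..##.|#  b6=1 t=0,i=1
  ..#.#|.  b5=0 t=4,i=5
  ..#..|.  b4=0 t=2,i=0
  ...##|.  b3=0 t=0,i=8
  ...#.|#  b2=1 t=3,i=0
  ....#|#  b1=1 t=0,i=7
  .....|.  b0=0 t=3,i=11
  bits 10100101001110011000110111000110 = 2772012486

2772012486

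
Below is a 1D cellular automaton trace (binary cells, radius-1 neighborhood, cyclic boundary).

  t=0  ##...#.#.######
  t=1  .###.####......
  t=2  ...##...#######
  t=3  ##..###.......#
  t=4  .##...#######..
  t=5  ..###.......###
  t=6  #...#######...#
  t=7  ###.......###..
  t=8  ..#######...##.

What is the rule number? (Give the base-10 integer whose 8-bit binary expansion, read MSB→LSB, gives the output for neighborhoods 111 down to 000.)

  ###|.  b7=0 t=0,i=0
  ##.|#  b6=1 t=0,i=1
  #.#|#  b5=1 t=0,i=6
  #..|#  b4=1 t=0,i=2
  .##|.  b3=0 t=0,i=9
  .#.|#  b2=1 t=0,i=5
  ..#|.  b1=0 t=0,i=4
  ...|#  b0=1 t=0,i=3
  bits 01110101 = 117

117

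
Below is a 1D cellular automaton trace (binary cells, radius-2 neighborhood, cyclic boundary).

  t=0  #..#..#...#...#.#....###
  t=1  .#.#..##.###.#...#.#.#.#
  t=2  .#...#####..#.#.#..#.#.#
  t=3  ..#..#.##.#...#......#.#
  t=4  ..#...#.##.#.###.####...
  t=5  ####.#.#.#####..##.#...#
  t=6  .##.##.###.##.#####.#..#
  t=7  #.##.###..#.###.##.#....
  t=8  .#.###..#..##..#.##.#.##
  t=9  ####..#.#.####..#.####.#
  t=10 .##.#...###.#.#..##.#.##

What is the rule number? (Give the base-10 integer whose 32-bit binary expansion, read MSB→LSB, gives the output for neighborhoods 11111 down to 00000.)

  ##### -> #   bit 31 = 1  t=2,i=7
  ####. -> #   bit 30 = 1  t=0,i=23
  ###.# -> .   bit 29 = 0  t=1,i=11
  ###.. -> .   bit 28 = 0  t=0,i=0
  ##.## -> #   bit 27 = 1  t=1,i=8
  ##.#. -> #   bit 26 = 1  t=1,i=12
  ##..# -> #   bit 25 = 1  t=0,i=1
  ##... -> .   bit 24 = 0  t=4,i=21
  #.### -> #   bit 23 = 1  t=1,i=9
  #.##. -> .   bit 22 = 0  t=3,i=7
  #.#.# -> #   bit 21 = 1  t=1,i=1
  #.#.. -> .   bit 20 = 0  t=0,i=16
  #..## -> #   bit 19 = 1  t=1,i=5
  #..#. -> .   bit 18 = 0  t=0,i=2
  #...# -> .   bit 17 = 0  t=0,i=8
  #.... -> .   bit 16 = 0  t=0,i=18
  .#### -> .   bit 15 = 0  t=0,i=22
  .###. -> .   bit 14 = 0  t=1,i=10
  .##.# -> #   bit 13 = 1  t=1,i=7
  .##.. -> #   bit 12 = 1  t=8,i=12
  .#.## -> #   bit 11 = 1  t=3,i=6
  .#.#. -> .   bit 10 = 0  t=0,i=15
  .#..# -> .   bit 9 = 0  t=0,i=4
  .#... -> #   bit 8 = 1  t=0,i=7
  ..### -> #   bit 7 = 1  t=0,i=21
  ..##. -> #   bit 6 = 1  t=1,i=6
  ..#.# -> .   bit 5 = 0  t=0,i=14
  ..#.. -> #   bit 4 = 1  t=0,i=3
  ...## -> .   bit 3 = 0  t=0,i=20
  ...#. -> #   bit 2 = 1  t=0,i=9
  ....# -> #   bit 1 = 1  t=0,i=19
  ..... -> #   bit 0 = 1  t=3,i=17
  bits 11001110101010000011100111010111 = 3467131351

3467131351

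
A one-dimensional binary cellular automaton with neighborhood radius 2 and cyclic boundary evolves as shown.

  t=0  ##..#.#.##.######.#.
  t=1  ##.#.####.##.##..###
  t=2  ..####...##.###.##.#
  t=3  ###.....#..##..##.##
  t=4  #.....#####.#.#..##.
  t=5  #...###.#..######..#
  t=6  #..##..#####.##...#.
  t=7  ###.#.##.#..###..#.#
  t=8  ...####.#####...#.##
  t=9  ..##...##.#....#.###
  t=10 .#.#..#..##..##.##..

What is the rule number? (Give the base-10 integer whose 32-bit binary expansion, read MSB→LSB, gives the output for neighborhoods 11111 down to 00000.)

  ##### -> #   bit 31 = 1  t=0,i=13
  ####. -> .   bit 30 = 0  t=0,i=15
  ###.# -> .   bit 29 = 0  t=0,i=16
  ###.. -> .   bit 28 = 0  t=2,i=5
  ##.## -> #   bit 27 = 1  t=0,i=10
  ##.#. -> #   bit 26 = 1  t=0,i=17
  ##..# -> .   bit 25 = 0  t=0,i=2
  ##... -> .   bit 24 = 0  t=2,i=6
  #.### -> #   bit 23 = 1  t=0,i=11
  #.##. -> #   bit 22 = 1  t=0,i=0
  #.#.# -> #   bit 21 = 1  t=0,i=6
  #.#.. -> #   bit 20 = 1  t=2,i=19
  #..## -> #   bit 19 = 1  t=1,i=16
  #..#. -> #   bit 18 = 1  t=0,i=3
  #...# -> .   bit 17 = 0  t=2,i=7
  #.... -> .   bit 16 = 0  t=3,i=4
  .#### -> .   bit 15 = 0  t=0,i=12
  .###. -> .   bit 14 = 0  t=2,i=13
  .##.# -> .   bit 13 = 0  t=0,i=9
  .##.. -> #   bit 12 = 1  t=0,i=1
  .#.## -> #   bit 11 = 1  t=0,i=7
  .#.#. -> #   bit 10 = 1  t=0,i=5
  .#..# -> #   bit 9 = 1  t=2,i=0
  .#... -> .   bit 8 = 0  t=4,i=1
  ..### -> #   bit 7 = 1  t=1,i=17
  ..##. -> .   bit 6 = 0  t=2,i=9
  ..#.# -> .   bit 5 = 0  t=0,i=4
  ..#.. -> #   bit 4 = 1  t=3,i=8
  ...## -> #   bit 3 = 1  t=2,i=8
  ...#. -> #   bit 2 = 1  t=3,i=7
  ....# -> #   bit 1 = 1  t=3,i=6
  ..... -> .   bit 0 = 0  t=3,i=5
  bits 10001100111111000001111010011110 = 2365333150

2365333150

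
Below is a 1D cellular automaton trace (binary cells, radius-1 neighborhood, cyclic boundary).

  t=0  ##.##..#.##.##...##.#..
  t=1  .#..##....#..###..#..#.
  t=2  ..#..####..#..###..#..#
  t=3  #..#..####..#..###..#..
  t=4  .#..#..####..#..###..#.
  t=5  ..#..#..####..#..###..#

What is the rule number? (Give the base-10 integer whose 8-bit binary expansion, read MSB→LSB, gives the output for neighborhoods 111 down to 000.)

  [7] ### => #  t=1,i=14
  [6] ##. => #  t=0,i=1
  [5] #.# => .  t=0,i=2
  [4] #.. => #  t=0,i=5
  [3] .## => .  t=0,i=0
  [2] .#. => .  t=0,i=7
  [1] ..# => .  t=0,i=6
  [0] ... => #  t=0,i=15
  bits 11010001 = 209

209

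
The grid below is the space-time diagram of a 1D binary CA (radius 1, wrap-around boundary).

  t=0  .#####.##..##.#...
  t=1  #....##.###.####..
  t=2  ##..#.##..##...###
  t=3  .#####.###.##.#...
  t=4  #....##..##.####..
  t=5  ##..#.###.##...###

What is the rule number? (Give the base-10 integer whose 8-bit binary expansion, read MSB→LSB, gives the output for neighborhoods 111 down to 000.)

  nb ###: next=.  (t=0,i=2, bit7=0)
  nb ##.: next=#  (t=0,i=5, bit6=1)
  nb #.#: next=#  (t=0,i=6, bit5=1)
  nb #..: next=#  (t=0,i=9, bit4=1)
  nb .##: next=.  (t=0,i=1, bit3=0)
  nb .#.: next=#  (t=0,i=14, bit2=1)
  nb ..#: next=#  (t=0,i=0, bit1=1)
  nb ...: next=.  (t=0,i=16, bit0=0)
  bits 01110110 = 118

118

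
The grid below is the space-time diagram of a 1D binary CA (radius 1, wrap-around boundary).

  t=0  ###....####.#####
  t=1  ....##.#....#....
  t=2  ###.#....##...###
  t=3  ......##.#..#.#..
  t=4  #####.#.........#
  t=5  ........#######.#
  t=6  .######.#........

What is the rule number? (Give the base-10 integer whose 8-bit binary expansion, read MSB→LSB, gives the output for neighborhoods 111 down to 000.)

  ### -> .   bit 7 = 0  t=0,i=0
  ##. -> .   bit 6 = 0  t=0,i=2
  #.# -> .   bit 5 = 0  t=0,i=11
  #.. -> .   bit 4 = 0  t=0,i=3
  .## -> #   bit 3 = 1  t=0,i=7
  .#. -> .   bit 2 = 0  t=1,i=7
  ..# -> .   bit 1 = 0  t=0,i=6
  ... -> #   bit 0 = 1  t=0,i=4
  bits 00001001 = 9

9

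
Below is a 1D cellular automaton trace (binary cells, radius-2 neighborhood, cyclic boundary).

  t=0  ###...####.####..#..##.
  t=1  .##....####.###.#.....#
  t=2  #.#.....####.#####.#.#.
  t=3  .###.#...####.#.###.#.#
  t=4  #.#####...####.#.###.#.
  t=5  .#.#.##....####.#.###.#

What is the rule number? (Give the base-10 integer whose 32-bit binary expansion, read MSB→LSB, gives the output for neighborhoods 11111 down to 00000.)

  ##### -> .   bit 31 = 0  t=2,i=15
  ####. -> #   bit 30 = 1  t=0,i=8
  ###.# -> #   bit 29 = 1  t=0,i=9
  ###.. -> #   bit 28 = 1  t=0,i=2
  ##.## -> #   bit 27 = 1  t=0,i=10
  ##.#. -> #   bit 26 = 1  t=1,i=15
  ##..# -> .   bit 25 = 0  t=0,i=15
  ##... -> .   bit 24 = 0  t=0,i=3
  #.### -> .   bit 23 = 0  t=0,i=0
  #.##. -> .   bit 22 = 0  t=1,i=1
  #.#.# -> .   bit 21 = 0  t=2,i=0
  #.#.. -> #   bit 20 = 1  t=1,i=16
  #..## -> .   bit 19 = 0  t=0,i=19
  #..#. -> #   bit 18 = 1  t=0,i=16
  #...# -> .   bit 17 = 0  t=0,i=4
  #.... -> .   bit 16 = 0  t=1,i=4
  .#### -> #   bit 15 = 1  t=0,i=7
  .###. -> #   bit 14 = 1  t=0,i=1
  .##.# -> .   bit 13 = 0  t=0,i=21
  .##.. -> #   bit 12 = 1  t=1,i=2
  .#.## -> #   bit 11 = 1  t=1,i=0
  .#.#. -> #   bit 10 = 1  t=2,i=1
  .#..# -> .   bit 9 = 0  t=0,i=18
  .#... -> #   bit 8 = 1  t=1,i=17
  ..### -> .   bit 7 = 0  t=0,i=6
  ..##. -> .   bit 6 = 0  t=0,i=20
  ..#.# -> .   bit 5 = 0  t=1,i=22
  ..#.. -> .   bit 4 = 0  t=0,i=17
  ...## -> .   bit 3 = 0  t=0,i=5
  ...#. -> #   bit 2 = 1  t=1,i=21
  ....# -> .   bit 1 = 0  t=1,i=5
  ..... -> #   bit 0 = 1  t=1,i=19
  bits 01111100000101001101110100000101 = 2081742085

2081742085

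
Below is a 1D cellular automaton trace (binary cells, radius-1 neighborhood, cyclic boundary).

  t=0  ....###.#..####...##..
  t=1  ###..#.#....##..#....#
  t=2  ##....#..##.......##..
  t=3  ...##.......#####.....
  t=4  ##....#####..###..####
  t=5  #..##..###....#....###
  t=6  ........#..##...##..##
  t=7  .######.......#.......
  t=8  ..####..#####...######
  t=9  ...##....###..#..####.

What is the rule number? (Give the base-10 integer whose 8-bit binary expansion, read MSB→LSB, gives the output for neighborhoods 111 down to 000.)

  ### -> #   bit 7 = 1  t=0,i=5
  ##. -> .   bit 6 = 0  t=0,i=6
  #.# -> #   bit 5 = 1  t=0,i=7
  #.. -> .   bit 4 = 0  t=0,i=9
  .## -> .   bit 3 = 0  t=0,i=4
  .#. -> .   bit 2 = 0  t=0,i=8
  ..# -> .   bit 1 = 0  t=0,i=3
  ... -> #   bit 0 = 1  t=0,i=0
  bits 10100001 = 161

161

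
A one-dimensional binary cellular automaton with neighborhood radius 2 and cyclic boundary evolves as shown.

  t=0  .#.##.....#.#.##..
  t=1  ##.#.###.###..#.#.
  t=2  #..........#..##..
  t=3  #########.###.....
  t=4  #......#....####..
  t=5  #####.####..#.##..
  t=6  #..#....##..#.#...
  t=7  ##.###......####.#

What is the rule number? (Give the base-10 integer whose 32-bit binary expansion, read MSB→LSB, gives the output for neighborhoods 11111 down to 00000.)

1364264885

  ##### -> .   bit 31 = 0  t=3,i=2
  ####. -> #   bit 30 = 1  t=3,i=7
  ###.# -> .   bit 29 = 0  t=1,i=7
  ###.. -> #   bit 28 = 1  t=1,i=11
  ##.## -> .   bit 27 = 0  t=1,i=8
  ##.#. -> .   bit 26 = 0  t=1,i=2
  ##..# -> .   bit 25 = 0  t=1,i=12
  ##... -> #   bit 24 = 1  t=0,i=5
  #.### -> .   bit 23 = 0  t=1,i=5
  #.##. -> #   bit 22 = 1  t=0,i=3
  #.#.# -> .   bit 21 = 0  t=0,i=12
  #.#.. -> #   bit 20 = 1  t=6,i=14
  #..## -> .   bit 19 = 0  t=2,i=13
  #..#. -> .   bit 18 = 0  t=1,i=13
  #...# -> .   bit 17 = 0  t=0,i=17
  #.... -> #   bit 16 = 1  t=0,i=6
  .#### -> .   bit 15 = 0  t=3,i=1
  .###. -> .   bit 14 = 0  t=1,i=6
  .##.# -> .   bit 13 = 0  t=1,i=1
  .##.. -> .   bit 12 = 0  t=0,i=4
  .#.## -> .   bit 11 = 0  t=0,i=2
  .#.#. -> #   bit 10 = 1  t=0,i=11
  .#..# -> #   bit 9 = 1  t=2,i=12
  .#... -> #   bit 8 = 1  t=2,i=1
  ..### -> #   bit 7 = 1  t=3,i=0
  ..##. -> .   bit 6 = 0  t=2,i=14
  ..#.# -> #   bit 5 = 1  t=0,i=1
  ..#.. -> #   bit 4 = 1  t=2,i=0
  ...## -> .   bit 3 = 0  t=3,i=17
  ...#. -> #   bit 2 = 1  t=0,i=0
  ....# -> .   bit 1 = 0  t=0,i=8
  ..... -> #   bit 0 = 1  t=0,i=7
  bits 01010001010100010000011110110101 = 1364264885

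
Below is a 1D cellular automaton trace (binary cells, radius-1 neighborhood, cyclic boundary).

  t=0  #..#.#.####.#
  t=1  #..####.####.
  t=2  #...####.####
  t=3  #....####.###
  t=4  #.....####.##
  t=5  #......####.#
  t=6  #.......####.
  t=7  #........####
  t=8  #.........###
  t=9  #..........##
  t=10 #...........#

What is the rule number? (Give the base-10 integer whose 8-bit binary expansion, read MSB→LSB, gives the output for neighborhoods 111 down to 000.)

  nb ###: next=#  (t=0,i=8, bit7=1)
  nb ##.: next=#  (t=0,i=0, bit6=1)
  nb #.#: next=#  (t=0,i=4, bit5=1)
  nb #..: next=.  (t=0,i=1, bit4=0)
  nb .##: next=.  (t=0,i=7, bit3=0)
  nb .#.: next=#  (t=0,i=3, bit2=1)
  nb ..#: next=.  (t=0,i=2, bit1=0)
  nb ...: next=.  (t=2,i=2, bit0=0)
  bits 11100100 = 228

228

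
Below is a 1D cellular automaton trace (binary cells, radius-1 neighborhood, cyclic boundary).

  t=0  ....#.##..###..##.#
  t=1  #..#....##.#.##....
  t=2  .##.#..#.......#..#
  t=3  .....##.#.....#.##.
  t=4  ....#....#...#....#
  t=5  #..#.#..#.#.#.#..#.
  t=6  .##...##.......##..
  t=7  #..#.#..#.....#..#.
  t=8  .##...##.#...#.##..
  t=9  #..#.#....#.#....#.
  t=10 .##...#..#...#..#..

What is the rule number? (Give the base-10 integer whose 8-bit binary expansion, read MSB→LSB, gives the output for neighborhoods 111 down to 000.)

  [7] ### => #  t=0,i=11
  [6] ##. => .  t=0,i=7
  [5] #.# => .  t=0,i=5
  [4] #.. => #  t=0,i=0
  [3] .## => .  t=0,i=6
  [2] .#. => .  t=0,i=4
  [1] ..# => #  t=0,i=3
  [0] ... => .  t=0,i=1
  bits 10010010 = 146

146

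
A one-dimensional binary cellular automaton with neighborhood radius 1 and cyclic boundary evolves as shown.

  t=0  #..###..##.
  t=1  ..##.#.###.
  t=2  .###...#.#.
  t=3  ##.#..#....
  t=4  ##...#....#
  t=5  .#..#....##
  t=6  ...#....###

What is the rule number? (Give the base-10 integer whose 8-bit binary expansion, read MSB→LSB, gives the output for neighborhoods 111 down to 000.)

  nb ###: next=.  (t=0,i=4, bit7=0)
  nb ##.: next=#  (t=0,i=5, bit6=1)
  nb #.#: next=.  (t=0,i=10, bit5=0)
  nb #..: next=.  (t=0,i=1, bit4=0)
  nb .##: next=#  (t=0,i=3, bit3=1)
  nb .#.: next=.  (t=0,i=0, bit2=0)
  nb ..#: next=#  (t=0,i=2, bit1=1)
  nb ...: next=.  (t=1,i=0, bit0=0)
  bits 01001010 = 74

74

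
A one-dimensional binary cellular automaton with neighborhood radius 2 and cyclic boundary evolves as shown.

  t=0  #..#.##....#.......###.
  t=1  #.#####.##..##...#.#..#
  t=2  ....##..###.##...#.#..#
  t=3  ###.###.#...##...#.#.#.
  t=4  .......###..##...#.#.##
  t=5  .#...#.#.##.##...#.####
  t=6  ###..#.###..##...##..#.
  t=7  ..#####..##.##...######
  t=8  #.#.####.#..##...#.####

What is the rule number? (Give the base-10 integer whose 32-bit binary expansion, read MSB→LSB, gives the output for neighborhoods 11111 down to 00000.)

3597998562

  ##### -> #   bit 31 = 1  t=1,i=4
  ####. -> #   bit 30 = 1  t=1,i=5
  ###.# -> .   bit 29 = 0  t=0,i=21
  ###.. -> #   bit 28 = 1  t=4,i=9
  ##.## -> .   bit 27 = 0  t=1,i=1
  ##.#. -> #   bit 26 = 1  t=0,i=22
  ##..# -> #   bit 25 = 1  t=1,i=10
  ##... -> .   bit 24 = 0  t=0,i=7
  #.### -> .   bit 23 = 0  t=1,i=2
  #.##. -> #   bit 22 = 1  t=0,i=5
  #.#.# -> #   bit 21 = 1  t=3,i=19
  #.#.. -> #   bit 20 = 1  t=0,i=0
  #..## -> .   bit 19 = 0  t=1,i=11
  #..#. -> #   bit 18 = 1  t=0,i=2
  #...# -> .   bit 17 = 0  t=1,i=15
  #.... -> #   bit 16 = 1  t=0,i=8
  .#### -> .   bit 15 = 0  t=1,i=3
  .###. -> .   bit 14 = 0  t=0,i=20
  .##.# -> .   bit 13 = 0  t=1,i=0
  .##.. -> #   bit 12 = 1  t=0,i=6
  .#.## -> #   bit 11 = 1  t=0,i=4
  .#.#. -> .   bit 10 = 0  t=1,i=18
  .#..# -> .   bit 9 = 0  t=0,i=1
  .#... -> #   bit 8 = 1  t=0,i=12
  ..### -> #   bit 7 = 1  t=0,i=19
  ..##. -> #   bit 6 = 1  t=1,i=12
  ..#.# -> #   bit 5 = 1  t=0,i=3
  ..#.. -> .   bit 4 = 0  t=0,i=11
  ...## -> .   bit 3 = 0  t=0,i=18
  ...#. -> .   bit 2 = 0  t=0,i=10
  ....# -> #   bit 1 = 1  t=0,i=9
  ..... -> .   bit 0 = 0  t=0,i=14
  bits 11010110011101010001100111100010 = 3597998562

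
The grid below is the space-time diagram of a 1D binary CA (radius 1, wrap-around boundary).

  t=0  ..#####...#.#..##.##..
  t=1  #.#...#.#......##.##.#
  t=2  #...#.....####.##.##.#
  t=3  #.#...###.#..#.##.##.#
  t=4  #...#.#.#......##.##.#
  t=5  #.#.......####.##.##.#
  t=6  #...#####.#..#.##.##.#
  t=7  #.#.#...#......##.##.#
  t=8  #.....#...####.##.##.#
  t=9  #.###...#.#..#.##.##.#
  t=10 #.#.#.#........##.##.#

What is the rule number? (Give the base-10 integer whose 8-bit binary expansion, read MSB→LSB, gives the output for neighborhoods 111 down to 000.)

  nb ###: next=.  (t=0,i=3, bit7=0)
  nb ##.: next=#  (t=0,i=6, bit6=1)
  nb #.#: next=.  (t=0,i=11, bit5=0)
  nb #..: next=.  (t=0,i=7, bit4=0)
  nb .##: next=#  (t=0,i=2, bit3=1)
  nb .#.: next=.  (t=0,i=10, bit2=0)
  nb ..#: next=.  (t=0,i=1, bit1=0)
  nb ...: next=#  (t=0,i=0, bit0=1)
  bits 01001001 = 73

73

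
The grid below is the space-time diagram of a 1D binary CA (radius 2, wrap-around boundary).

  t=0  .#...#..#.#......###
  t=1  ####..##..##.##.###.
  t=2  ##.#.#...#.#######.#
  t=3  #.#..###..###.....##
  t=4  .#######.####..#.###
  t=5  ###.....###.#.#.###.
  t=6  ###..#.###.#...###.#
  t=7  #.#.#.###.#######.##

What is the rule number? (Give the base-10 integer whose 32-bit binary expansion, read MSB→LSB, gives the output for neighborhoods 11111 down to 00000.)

  #####|.  b31=0 t=2,i=13
  ####.|.  b30=0 t=1,i=2
  ###.#|.  b29=0 t=0,i=19
  ###..|#  b28=1 t=1,i=3
  ##.##|#  b27=1 t=1,i=12
  ##.#.|#  b26=1 t=0,i=0
  ##..#|.  b25=0 t=1,i=4
  ##...|.  b24=0 t=3,i=13
  #.###|#  b23=1 t=1,i=0
  #.##.|#  b22=1 t=1,i=13
  #.#.#|.  b21=0 t=2,i=3
  #.#..|#  b20=1 t=0,i=1
  #..##|#  b19=1 t=1,i=5
  #..#.|#  b18=1 t=0,i=7
  #...#|#  b17=1 t=0,i=3
  #....|.  b16=0 t=0,i=12
  .####|#  b15=1 t=1,i=1
  .###.|#  b14=1 t=0,i=18
  .##.#|#  b13=1 t=1,i=11
  .##..|.  b12=0 t=1,i=7
  .#.##|#  b11=1 t=2,i=10
  .#.#.|.  b10=0 t=0,i=9
  .#..#|#  b9=1 t=0,i=6
  .#...|#  b8=1 t=0,i=2
  ..###|#  b7=1 t=0,i=17
  ..##.|.  b6=0 t=1,i=6
  ..#.#|.  b5=0 t=0,i=8
  ..#..|.  b4=0 t=0,i=5
  ...##|#  b3=1 t=0,i=16
  ...#.|.  b2=0 t=0,i=4
  ....#|.  b1=0 t=0,i=15
  .....|#  b0=1 t=0,i=13
  bits 00011100110111101110101110001001 = 484371337

484371337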